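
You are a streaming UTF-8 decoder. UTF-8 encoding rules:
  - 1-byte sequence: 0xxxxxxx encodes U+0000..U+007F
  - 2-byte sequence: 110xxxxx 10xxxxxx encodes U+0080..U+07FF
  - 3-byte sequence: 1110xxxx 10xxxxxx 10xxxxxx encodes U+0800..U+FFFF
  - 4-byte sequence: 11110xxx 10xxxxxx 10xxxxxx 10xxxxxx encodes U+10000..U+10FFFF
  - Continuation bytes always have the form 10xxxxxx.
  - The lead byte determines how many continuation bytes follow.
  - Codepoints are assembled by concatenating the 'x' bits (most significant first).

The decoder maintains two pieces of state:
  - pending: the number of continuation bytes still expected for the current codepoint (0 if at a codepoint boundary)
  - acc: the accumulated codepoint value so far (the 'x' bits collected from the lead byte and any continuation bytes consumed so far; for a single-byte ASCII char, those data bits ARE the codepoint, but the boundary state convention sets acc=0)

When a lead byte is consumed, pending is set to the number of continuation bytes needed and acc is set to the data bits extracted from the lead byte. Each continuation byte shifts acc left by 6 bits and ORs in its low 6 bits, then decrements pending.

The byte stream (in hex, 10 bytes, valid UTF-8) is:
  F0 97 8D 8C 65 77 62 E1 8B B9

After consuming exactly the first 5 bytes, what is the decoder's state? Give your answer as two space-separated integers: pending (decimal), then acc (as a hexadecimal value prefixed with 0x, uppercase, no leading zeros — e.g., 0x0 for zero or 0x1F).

Byte[0]=F0: 4-byte lead. pending=3, acc=0x0
Byte[1]=97: continuation. acc=(acc<<6)|0x17=0x17, pending=2
Byte[2]=8D: continuation. acc=(acc<<6)|0x0D=0x5CD, pending=1
Byte[3]=8C: continuation. acc=(acc<<6)|0x0C=0x1734C, pending=0
Byte[4]=65: 1-byte. pending=0, acc=0x0

Answer: 0 0x0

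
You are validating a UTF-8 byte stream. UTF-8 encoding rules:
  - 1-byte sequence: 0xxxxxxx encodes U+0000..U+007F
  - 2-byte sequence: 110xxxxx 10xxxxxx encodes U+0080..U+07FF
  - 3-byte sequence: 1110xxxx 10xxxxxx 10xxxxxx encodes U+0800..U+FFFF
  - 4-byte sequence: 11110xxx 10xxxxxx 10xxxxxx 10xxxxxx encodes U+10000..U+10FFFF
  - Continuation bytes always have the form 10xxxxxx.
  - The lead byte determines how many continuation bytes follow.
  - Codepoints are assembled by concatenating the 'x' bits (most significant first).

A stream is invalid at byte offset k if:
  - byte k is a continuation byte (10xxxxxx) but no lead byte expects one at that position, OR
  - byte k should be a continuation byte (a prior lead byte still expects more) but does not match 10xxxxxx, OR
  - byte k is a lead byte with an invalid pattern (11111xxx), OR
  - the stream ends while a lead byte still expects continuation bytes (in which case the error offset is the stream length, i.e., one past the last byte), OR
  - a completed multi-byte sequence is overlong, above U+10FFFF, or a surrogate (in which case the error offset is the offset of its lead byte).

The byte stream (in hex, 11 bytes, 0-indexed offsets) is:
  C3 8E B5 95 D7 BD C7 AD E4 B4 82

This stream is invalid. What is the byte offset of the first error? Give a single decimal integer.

Byte[0]=C3: 2-byte lead, need 1 cont bytes. acc=0x3
Byte[1]=8E: continuation. acc=(acc<<6)|0x0E=0xCE
Completed: cp=U+00CE (starts at byte 0)
Byte[2]=B5: INVALID lead byte (not 0xxx/110x/1110/11110)

Answer: 2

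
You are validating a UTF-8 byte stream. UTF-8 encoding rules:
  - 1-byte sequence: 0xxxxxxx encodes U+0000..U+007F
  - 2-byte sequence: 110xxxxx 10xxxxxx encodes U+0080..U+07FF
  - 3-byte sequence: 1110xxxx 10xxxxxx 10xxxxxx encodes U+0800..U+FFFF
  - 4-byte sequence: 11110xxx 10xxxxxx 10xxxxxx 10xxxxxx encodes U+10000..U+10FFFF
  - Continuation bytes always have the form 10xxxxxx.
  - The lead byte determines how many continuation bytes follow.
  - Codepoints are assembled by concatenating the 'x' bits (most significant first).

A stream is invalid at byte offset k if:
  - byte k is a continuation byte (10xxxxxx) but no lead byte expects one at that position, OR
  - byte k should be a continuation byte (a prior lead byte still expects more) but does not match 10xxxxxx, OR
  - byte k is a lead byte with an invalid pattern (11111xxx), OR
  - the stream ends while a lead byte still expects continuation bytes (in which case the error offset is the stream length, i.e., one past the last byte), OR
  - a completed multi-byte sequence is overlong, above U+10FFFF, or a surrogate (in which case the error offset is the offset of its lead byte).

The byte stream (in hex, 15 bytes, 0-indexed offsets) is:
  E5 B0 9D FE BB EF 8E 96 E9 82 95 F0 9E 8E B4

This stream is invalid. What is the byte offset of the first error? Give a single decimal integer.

Answer: 3

Derivation:
Byte[0]=E5: 3-byte lead, need 2 cont bytes. acc=0x5
Byte[1]=B0: continuation. acc=(acc<<6)|0x30=0x170
Byte[2]=9D: continuation. acc=(acc<<6)|0x1D=0x5C1D
Completed: cp=U+5C1D (starts at byte 0)
Byte[3]=FE: INVALID lead byte (not 0xxx/110x/1110/11110)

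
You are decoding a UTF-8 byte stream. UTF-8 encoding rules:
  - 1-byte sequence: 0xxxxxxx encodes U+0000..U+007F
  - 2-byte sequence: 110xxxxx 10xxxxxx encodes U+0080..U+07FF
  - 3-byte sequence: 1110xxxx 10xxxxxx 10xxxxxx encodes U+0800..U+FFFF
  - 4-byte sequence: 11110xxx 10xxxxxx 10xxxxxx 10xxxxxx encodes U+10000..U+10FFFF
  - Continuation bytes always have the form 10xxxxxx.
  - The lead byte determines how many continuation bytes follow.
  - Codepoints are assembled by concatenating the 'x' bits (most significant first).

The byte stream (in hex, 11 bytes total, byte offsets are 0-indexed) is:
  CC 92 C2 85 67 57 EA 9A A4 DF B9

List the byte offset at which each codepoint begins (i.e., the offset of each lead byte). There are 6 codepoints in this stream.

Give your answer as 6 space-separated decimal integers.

Answer: 0 2 4 5 6 9

Derivation:
Byte[0]=CC: 2-byte lead, need 1 cont bytes. acc=0xC
Byte[1]=92: continuation. acc=(acc<<6)|0x12=0x312
Completed: cp=U+0312 (starts at byte 0)
Byte[2]=C2: 2-byte lead, need 1 cont bytes. acc=0x2
Byte[3]=85: continuation. acc=(acc<<6)|0x05=0x85
Completed: cp=U+0085 (starts at byte 2)
Byte[4]=67: 1-byte ASCII. cp=U+0067
Byte[5]=57: 1-byte ASCII. cp=U+0057
Byte[6]=EA: 3-byte lead, need 2 cont bytes. acc=0xA
Byte[7]=9A: continuation. acc=(acc<<6)|0x1A=0x29A
Byte[8]=A4: continuation. acc=(acc<<6)|0x24=0xA6A4
Completed: cp=U+A6A4 (starts at byte 6)
Byte[9]=DF: 2-byte lead, need 1 cont bytes. acc=0x1F
Byte[10]=B9: continuation. acc=(acc<<6)|0x39=0x7F9
Completed: cp=U+07F9 (starts at byte 9)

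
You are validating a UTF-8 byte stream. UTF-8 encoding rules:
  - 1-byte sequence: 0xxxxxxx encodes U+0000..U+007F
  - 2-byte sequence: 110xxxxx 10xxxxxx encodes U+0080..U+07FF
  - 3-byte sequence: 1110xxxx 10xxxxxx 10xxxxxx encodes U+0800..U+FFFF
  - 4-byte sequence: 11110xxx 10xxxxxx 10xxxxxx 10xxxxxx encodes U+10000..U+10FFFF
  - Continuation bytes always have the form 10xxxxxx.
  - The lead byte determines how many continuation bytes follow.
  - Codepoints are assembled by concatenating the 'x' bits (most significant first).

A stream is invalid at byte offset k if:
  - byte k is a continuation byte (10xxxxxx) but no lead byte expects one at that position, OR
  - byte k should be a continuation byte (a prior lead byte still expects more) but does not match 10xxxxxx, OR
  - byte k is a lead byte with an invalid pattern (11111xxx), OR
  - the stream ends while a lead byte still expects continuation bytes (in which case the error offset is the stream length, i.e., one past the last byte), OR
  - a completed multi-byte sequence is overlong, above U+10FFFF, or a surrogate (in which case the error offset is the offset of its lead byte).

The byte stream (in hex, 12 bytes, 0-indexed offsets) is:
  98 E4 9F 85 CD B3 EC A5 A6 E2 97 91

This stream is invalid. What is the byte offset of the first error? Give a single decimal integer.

Answer: 0

Derivation:
Byte[0]=98: INVALID lead byte (not 0xxx/110x/1110/11110)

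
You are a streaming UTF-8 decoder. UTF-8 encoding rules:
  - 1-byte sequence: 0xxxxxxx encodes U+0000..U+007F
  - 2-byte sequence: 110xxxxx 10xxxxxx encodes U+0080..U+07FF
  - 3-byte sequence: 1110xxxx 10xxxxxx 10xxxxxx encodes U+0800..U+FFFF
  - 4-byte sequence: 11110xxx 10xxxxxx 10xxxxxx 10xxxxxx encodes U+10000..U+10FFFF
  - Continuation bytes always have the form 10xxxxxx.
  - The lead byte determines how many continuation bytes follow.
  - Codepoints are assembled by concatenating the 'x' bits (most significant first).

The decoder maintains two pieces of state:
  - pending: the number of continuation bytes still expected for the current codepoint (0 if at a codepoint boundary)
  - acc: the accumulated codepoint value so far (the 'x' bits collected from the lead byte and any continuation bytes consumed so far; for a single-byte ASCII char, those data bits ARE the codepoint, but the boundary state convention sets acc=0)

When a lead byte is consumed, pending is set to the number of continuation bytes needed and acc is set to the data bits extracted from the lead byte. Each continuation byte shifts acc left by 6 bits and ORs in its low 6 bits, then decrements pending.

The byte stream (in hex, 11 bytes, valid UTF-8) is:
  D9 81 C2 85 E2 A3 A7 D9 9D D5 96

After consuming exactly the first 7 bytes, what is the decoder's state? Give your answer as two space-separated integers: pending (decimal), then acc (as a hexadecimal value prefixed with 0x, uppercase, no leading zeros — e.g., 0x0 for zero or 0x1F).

Answer: 0 0x28E7

Derivation:
Byte[0]=D9: 2-byte lead. pending=1, acc=0x19
Byte[1]=81: continuation. acc=(acc<<6)|0x01=0x641, pending=0
Byte[2]=C2: 2-byte lead. pending=1, acc=0x2
Byte[3]=85: continuation. acc=(acc<<6)|0x05=0x85, pending=0
Byte[4]=E2: 3-byte lead. pending=2, acc=0x2
Byte[5]=A3: continuation. acc=(acc<<6)|0x23=0xA3, pending=1
Byte[6]=A7: continuation. acc=(acc<<6)|0x27=0x28E7, pending=0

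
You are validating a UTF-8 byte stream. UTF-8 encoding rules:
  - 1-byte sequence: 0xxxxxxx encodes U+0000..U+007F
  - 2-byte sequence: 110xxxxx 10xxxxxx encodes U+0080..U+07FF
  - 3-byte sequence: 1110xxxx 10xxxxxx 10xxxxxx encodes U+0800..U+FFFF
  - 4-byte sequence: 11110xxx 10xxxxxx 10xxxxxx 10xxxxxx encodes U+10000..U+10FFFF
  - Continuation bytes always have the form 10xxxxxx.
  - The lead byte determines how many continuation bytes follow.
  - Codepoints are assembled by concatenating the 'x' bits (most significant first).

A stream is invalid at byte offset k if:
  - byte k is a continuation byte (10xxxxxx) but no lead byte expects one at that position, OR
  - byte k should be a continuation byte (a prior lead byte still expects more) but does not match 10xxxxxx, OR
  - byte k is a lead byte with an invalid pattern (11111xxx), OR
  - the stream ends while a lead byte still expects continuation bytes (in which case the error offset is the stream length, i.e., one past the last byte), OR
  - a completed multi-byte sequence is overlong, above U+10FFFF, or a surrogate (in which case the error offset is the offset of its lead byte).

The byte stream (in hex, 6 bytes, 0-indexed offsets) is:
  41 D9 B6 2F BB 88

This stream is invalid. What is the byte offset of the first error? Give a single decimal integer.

Byte[0]=41: 1-byte ASCII. cp=U+0041
Byte[1]=D9: 2-byte lead, need 1 cont bytes. acc=0x19
Byte[2]=B6: continuation. acc=(acc<<6)|0x36=0x676
Completed: cp=U+0676 (starts at byte 1)
Byte[3]=2F: 1-byte ASCII. cp=U+002F
Byte[4]=BB: INVALID lead byte (not 0xxx/110x/1110/11110)

Answer: 4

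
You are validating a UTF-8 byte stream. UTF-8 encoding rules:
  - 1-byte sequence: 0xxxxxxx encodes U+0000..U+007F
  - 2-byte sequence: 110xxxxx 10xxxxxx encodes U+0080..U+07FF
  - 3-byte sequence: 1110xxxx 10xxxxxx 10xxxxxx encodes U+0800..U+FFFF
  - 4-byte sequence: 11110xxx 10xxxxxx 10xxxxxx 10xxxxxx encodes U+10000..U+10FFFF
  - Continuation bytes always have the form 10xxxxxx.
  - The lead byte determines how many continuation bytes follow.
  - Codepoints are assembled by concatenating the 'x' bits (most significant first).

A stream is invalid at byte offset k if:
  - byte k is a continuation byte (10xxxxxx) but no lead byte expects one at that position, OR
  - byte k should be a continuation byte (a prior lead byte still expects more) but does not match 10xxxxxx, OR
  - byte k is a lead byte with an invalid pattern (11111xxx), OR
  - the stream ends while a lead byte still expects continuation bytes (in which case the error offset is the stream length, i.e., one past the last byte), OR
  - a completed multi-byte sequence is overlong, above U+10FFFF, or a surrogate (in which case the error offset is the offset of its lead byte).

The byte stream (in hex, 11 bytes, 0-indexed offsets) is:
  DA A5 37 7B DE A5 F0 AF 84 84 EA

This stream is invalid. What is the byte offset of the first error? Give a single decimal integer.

Byte[0]=DA: 2-byte lead, need 1 cont bytes. acc=0x1A
Byte[1]=A5: continuation. acc=(acc<<6)|0x25=0x6A5
Completed: cp=U+06A5 (starts at byte 0)
Byte[2]=37: 1-byte ASCII. cp=U+0037
Byte[3]=7B: 1-byte ASCII. cp=U+007B
Byte[4]=DE: 2-byte lead, need 1 cont bytes. acc=0x1E
Byte[5]=A5: continuation. acc=(acc<<6)|0x25=0x7A5
Completed: cp=U+07A5 (starts at byte 4)
Byte[6]=F0: 4-byte lead, need 3 cont bytes. acc=0x0
Byte[7]=AF: continuation. acc=(acc<<6)|0x2F=0x2F
Byte[8]=84: continuation. acc=(acc<<6)|0x04=0xBC4
Byte[9]=84: continuation. acc=(acc<<6)|0x04=0x2F104
Completed: cp=U+2F104 (starts at byte 6)
Byte[10]=EA: 3-byte lead, need 2 cont bytes. acc=0xA
Byte[11]: stream ended, expected continuation. INVALID

Answer: 11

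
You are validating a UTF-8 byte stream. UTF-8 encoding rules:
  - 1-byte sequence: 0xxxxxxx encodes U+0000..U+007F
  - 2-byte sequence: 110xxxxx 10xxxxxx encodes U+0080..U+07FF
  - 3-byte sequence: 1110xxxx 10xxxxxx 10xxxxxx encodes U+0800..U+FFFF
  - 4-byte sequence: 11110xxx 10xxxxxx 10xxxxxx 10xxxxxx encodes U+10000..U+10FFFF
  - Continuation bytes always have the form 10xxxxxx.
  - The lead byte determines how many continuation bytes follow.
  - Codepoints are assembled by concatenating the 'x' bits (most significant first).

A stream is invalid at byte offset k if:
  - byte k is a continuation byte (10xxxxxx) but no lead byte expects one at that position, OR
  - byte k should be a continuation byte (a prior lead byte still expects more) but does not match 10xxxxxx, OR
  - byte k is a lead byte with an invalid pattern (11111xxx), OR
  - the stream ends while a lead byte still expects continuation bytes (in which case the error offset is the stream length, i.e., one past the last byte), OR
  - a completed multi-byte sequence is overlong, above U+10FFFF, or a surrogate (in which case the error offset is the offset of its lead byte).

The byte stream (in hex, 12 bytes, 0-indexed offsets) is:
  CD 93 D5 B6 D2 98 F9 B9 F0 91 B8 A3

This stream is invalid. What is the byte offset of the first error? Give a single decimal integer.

Byte[0]=CD: 2-byte lead, need 1 cont bytes. acc=0xD
Byte[1]=93: continuation. acc=(acc<<6)|0x13=0x353
Completed: cp=U+0353 (starts at byte 0)
Byte[2]=D5: 2-byte lead, need 1 cont bytes. acc=0x15
Byte[3]=B6: continuation. acc=(acc<<6)|0x36=0x576
Completed: cp=U+0576 (starts at byte 2)
Byte[4]=D2: 2-byte lead, need 1 cont bytes. acc=0x12
Byte[5]=98: continuation. acc=(acc<<6)|0x18=0x498
Completed: cp=U+0498 (starts at byte 4)
Byte[6]=F9: INVALID lead byte (not 0xxx/110x/1110/11110)

Answer: 6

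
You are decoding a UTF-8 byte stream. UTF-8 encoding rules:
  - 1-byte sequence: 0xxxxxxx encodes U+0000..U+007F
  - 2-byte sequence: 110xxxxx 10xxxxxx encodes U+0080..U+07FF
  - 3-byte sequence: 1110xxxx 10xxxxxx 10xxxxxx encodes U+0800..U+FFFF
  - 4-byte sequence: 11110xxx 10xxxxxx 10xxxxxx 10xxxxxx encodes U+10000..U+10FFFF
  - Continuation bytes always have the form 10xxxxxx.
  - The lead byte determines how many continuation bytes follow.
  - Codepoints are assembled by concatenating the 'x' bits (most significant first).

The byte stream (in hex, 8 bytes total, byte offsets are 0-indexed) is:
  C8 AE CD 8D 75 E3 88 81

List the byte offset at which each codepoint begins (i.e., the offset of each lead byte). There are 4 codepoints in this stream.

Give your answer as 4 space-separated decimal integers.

Answer: 0 2 4 5

Derivation:
Byte[0]=C8: 2-byte lead, need 1 cont bytes. acc=0x8
Byte[1]=AE: continuation. acc=(acc<<6)|0x2E=0x22E
Completed: cp=U+022E (starts at byte 0)
Byte[2]=CD: 2-byte lead, need 1 cont bytes. acc=0xD
Byte[3]=8D: continuation. acc=(acc<<6)|0x0D=0x34D
Completed: cp=U+034D (starts at byte 2)
Byte[4]=75: 1-byte ASCII. cp=U+0075
Byte[5]=E3: 3-byte lead, need 2 cont bytes. acc=0x3
Byte[6]=88: continuation. acc=(acc<<6)|0x08=0xC8
Byte[7]=81: continuation. acc=(acc<<6)|0x01=0x3201
Completed: cp=U+3201 (starts at byte 5)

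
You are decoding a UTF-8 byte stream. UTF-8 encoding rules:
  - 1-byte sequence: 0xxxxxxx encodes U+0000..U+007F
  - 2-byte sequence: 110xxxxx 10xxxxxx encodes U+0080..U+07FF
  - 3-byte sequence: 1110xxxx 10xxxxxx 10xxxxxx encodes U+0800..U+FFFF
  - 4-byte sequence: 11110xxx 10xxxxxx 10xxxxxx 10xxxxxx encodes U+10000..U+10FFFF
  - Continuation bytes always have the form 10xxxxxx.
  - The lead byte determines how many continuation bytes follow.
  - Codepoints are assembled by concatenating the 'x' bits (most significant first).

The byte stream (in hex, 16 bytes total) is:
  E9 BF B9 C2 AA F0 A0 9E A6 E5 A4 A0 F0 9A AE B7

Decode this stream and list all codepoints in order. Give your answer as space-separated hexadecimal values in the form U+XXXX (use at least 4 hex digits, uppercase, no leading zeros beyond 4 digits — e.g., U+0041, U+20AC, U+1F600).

Answer: U+9FF9 U+00AA U+207A6 U+5920 U+1ABB7

Derivation:
Byte[0]=E9: 3-byte lead, need 2 cont bytes. acc=0x9
Byte[1]=BF: continuation. acc=(acc<<6)|0x3F=0x27F
Byte[2]=B9: continuation. acc=(acc<<6)|0x39=0x9FF9
Completed: cp=U+9FF9 (starts at byte 0)
Byte[3]=C2: 2-byte lead, need 1 cont bytes. acc=0x2
Byte[4]=AA: continuation. acc=(acc<<6)|0x2A=0xAA
Completed: cp=U+00AA (starts at byte 3)
Byte[5]=F0: 4-byte lead, need 3 cont bytes. acc=0x0
Byte[6]=A0: continuation. acc=(acc<<6)|0x20=0x20
Byte[7]=9E: continuation. acc=(acc<<6)|0x1E=0x81E
Byte[8]=A6: continuation. acc=(acc<<6)|0x26=0x207A6
Completed: cp=U+207A6 (starts at byte 5)
Byte[9]=E5: 3-byte lead, need 2 cont bytes. acc=0x5
Byte[10]=A4: continuation. acc=(acc<<6)|0x24=0x164
Byte[11]=A0: continuation. acc=(acc<<6)|0x20=0x5920
Completed: cp=U+5920 (starts at byte 9)
Byte[12]=F0: 4-byte lead, need 3 cont bytes. acc=0x0
Byte[13]=9A: continuation. acc=(acc<<6)|0x1A=0x1A
Byte[14]=AE: continuation. acc=(acc<<6)|0x2E=0x6AE
Byte[15]=B7: continuation. acc=(acc<<6)|0x37=0x1ABB7
Completed: cp=U+1ABB7 (starts at byte 12)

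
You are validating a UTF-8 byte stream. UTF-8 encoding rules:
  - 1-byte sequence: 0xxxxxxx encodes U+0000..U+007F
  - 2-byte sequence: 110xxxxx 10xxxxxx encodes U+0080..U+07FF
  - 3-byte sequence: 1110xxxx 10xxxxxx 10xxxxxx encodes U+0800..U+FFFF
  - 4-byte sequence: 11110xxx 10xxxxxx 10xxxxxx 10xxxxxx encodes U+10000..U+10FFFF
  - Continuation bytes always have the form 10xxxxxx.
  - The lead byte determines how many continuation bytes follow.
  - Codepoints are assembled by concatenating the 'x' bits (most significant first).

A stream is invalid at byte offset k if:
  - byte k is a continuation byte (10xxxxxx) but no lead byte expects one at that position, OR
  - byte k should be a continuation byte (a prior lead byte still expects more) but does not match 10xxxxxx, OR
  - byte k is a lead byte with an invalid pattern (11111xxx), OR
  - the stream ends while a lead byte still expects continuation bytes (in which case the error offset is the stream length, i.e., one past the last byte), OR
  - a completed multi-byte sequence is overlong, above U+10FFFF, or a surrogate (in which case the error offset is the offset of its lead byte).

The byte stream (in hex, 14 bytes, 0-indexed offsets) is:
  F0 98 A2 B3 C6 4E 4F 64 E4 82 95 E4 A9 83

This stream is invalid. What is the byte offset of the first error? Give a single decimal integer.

Byte[0]=F0: 4-byte lead, need 3 cont bytes. acc=0x0
Byte[1]=98: continuation. acc=(acc<<6)|0x18=0x18
Byte[2]=A2: continuation. acc=(acc<<6)|0x22=0x622
Byte[3]=B3: continuation. acc=(acc<<6)|0x33=0x188B3
Completed: cp=U+188B3 (starts at byte 0)
Byte[4]=C6: 2-byte lead, need 1 cont bytes. acc=0x6
Byte[5]=4E: expected 10xxxxxx continuation. INVALID

Answer: 5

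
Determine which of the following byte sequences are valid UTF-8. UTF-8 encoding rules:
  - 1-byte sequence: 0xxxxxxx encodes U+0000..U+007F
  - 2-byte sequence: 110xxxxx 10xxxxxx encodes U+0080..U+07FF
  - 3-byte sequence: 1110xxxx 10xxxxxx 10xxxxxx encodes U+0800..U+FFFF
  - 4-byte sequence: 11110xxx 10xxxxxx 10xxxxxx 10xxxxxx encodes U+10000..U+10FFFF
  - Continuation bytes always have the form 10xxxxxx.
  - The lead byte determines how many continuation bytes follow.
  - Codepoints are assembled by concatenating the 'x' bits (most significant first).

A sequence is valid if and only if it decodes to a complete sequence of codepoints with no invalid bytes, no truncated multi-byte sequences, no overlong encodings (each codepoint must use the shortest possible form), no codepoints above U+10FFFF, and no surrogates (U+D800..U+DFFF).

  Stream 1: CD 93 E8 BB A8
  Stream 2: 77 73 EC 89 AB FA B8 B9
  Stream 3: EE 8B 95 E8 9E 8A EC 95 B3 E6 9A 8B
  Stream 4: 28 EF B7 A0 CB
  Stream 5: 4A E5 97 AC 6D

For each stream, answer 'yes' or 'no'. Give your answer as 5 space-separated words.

Stream 1: decodes cleanly. VALID
Stream 2: error at byte offset 5. INVALID
Stream 3: decodes cleanly. VALID
Stream 4: error at byte offset 5. INVALID
Stream 5: decodes cleanly. VALID

Answer: yes no yes no yes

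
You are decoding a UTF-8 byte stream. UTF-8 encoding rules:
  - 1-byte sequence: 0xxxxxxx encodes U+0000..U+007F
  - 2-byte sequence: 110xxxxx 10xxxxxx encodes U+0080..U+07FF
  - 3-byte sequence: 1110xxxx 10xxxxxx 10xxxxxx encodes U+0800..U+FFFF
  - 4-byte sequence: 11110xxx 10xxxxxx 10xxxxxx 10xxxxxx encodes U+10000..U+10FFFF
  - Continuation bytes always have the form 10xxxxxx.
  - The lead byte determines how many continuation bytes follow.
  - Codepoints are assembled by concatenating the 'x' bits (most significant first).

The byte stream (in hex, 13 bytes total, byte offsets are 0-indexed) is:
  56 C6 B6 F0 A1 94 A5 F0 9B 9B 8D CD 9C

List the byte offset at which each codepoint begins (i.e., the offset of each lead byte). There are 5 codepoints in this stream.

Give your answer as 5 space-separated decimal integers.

Answer: 0 1 3 7 11

Derivation:
Byte[0]=56: 1-byte ASCII. cp=U+0056
Byte[1]=C6: 2-byte lead, need 1 cont bytes. acc=0x6
Byte[2]=B6: continuation. acc=(acc<<6)|0x36=0x1B6
Completed: cp=U+01B6 (starts at byte 1)
Byte[3]=F0: 4-byte lead, need 3 cont bytes. acc=0x0
Byte[4]=A1: continuation. acc=(acc<<6)|0x21=0x21
Byte[5]=94: continuation. acc=(acc<<6)|0x14=0x854
Byte[6]=A5: continuation. acc=(acc<<6)|0x25=0x21525
Completed: cp=U+21525 (starts at byte 3)
Byte[7]=F0: 4-byte lead, need 3 cont bytes. acc=0x0
Byte[8]=9B: continuation. acc=(acc<<6)|0x1B=0x1B
Byte[9]=9B: continuation. acc=(acc<<6)|0x1B=0x6DB
Byte[10]=8D: continuation. acc=(acc<<6)|0x0D=0x1B6CD
Completed: cp=U+1B6CD (starts at byte 7)
Byte[11]=CD: 2-byte lead, need 1 cont bytes. acc=0xD
Byte[12]=9C: continuation. acc=(acc<<6)|0x1C=0x35C
Completed: cp=U+035C (starts at byte 11)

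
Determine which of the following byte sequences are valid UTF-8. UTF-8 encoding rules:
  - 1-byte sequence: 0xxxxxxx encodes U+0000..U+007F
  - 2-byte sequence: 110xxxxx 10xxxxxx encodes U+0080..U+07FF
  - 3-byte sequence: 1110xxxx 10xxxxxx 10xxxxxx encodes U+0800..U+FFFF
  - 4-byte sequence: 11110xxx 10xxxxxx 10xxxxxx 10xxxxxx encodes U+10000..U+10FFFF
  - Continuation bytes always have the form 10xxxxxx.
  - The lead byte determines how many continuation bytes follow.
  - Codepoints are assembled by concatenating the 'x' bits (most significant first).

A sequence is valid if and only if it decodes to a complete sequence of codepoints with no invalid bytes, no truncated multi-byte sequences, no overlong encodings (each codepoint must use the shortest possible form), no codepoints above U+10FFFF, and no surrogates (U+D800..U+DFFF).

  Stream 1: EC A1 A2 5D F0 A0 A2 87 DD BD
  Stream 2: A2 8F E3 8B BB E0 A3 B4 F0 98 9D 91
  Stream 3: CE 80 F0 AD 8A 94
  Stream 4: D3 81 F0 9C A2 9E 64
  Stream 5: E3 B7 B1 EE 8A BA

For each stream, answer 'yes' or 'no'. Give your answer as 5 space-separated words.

Stream 1: decodes cleanly. VALID
Stream 2: error at byte offset 0. INVALID
Stream 3: decodes cleanly. VALID
Stream 4: decodes cleanly. VALID
Stream 5: decodes cleanly. VALID

Answer: yes no yes yes yes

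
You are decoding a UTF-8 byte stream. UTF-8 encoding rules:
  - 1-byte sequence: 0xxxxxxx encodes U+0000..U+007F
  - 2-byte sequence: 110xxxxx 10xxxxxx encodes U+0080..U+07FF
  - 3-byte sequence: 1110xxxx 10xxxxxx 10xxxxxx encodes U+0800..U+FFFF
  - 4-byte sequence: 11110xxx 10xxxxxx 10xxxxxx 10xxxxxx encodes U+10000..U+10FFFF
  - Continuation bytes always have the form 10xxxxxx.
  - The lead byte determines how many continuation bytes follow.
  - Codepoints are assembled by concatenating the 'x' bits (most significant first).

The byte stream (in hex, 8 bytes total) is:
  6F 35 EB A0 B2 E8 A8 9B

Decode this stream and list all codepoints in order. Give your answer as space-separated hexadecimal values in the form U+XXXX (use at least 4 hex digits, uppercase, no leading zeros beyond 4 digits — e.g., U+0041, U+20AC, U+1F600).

Byte[0]=6F: 1-byte ASCII. cp=U+006F
Byte[1]=35: 1-byte ASCII. cp=U+0035
Byte[2]=EB: 3-byte lead, need 2 cont bytes. acc=0xB
Byte[3]=A0: continuation. acc=(acc<<6)|0x20=0x2E0
Byte[4]=B2: continuation. acc=(acc<<6)|0x32=0xB832
Completed: cp=U+B832 (starts at byte 2)
Byte[5]=E8: 3-byte lead, need 2 cont bytes. acc=0x8
Byte[6]=A8: continuation. acc=(acc<<6)|0x28=0x228
Byte[7]=9B: continuation. acc=(acc<<6)|0x1B=0x8A1B
Completed: cp=U+8A1B (starts at byte 5)

Answer: U+006F U+0035 U+B832 U+8A1B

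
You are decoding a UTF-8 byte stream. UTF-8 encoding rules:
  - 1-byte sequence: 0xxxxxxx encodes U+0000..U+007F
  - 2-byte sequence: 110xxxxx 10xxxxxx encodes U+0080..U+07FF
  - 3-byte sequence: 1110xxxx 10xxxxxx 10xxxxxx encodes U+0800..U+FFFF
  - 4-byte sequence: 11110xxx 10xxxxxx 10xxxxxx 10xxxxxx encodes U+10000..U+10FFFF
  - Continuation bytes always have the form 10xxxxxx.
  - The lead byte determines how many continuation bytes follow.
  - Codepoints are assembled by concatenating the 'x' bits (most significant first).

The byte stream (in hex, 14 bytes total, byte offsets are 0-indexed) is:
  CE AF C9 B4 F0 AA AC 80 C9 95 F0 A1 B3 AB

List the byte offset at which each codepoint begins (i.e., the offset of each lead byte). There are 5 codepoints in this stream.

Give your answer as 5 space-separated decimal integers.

Answer: 0 2 4 8 10

Derivation:
Byte[0]=CE: 2-byte lead, need 1 cont bytes. acc=0xE
Byte[1]=AF: continuation. acc=(acc<<6)|0x2F=0x3AF
Completed: cp=U+03AF (starts at byte 0)
Byte[2]=C9: 2-byte lead, need 1 cont bytes. acc=0x9
Byte[3]=B4: continuation. acc=(acc<<6)|0x34=0x274
Completed: cp=U+0274 (starts at byte 2)
Byte[4]=F0: 4-byte lead, need 3 cont bytes. acc=0x0
Byte[5]=AA: continuation. acc=(acc<<6)|0x2A=0x2A
Byte[6]=AC: continuation. acc=(acc<<6)|0x2C=0xAAC
Byte[7]=80: continuation. acc=(acc<<6)|0x00=0x2AB00
Completed: cp=U+2AB00 (starts at byte 4)
Byte[8]=C9: 2-byte lead, need 1 cont bytes. acc=0x9
Byte[9]=95: continuation. acc=(acc<<6)|0x15=0x255
Completed: cp=U+0255 (starts at byte 8)
Byte[10]=F0: 4-byte lead, need 3 cont bytes. acc=0x0
Byte[11]=A1: continuation. acc=(acc<<6)|0x21=0x21
Byte[12]=B3: continuation. acc=(acc<<6)|0x33=0x873
Byte[13]=AB: continuation. acc=(acc<<6)|0x2B=0x21CEB
Completed: cp=U+21CEB (starts at byte 10)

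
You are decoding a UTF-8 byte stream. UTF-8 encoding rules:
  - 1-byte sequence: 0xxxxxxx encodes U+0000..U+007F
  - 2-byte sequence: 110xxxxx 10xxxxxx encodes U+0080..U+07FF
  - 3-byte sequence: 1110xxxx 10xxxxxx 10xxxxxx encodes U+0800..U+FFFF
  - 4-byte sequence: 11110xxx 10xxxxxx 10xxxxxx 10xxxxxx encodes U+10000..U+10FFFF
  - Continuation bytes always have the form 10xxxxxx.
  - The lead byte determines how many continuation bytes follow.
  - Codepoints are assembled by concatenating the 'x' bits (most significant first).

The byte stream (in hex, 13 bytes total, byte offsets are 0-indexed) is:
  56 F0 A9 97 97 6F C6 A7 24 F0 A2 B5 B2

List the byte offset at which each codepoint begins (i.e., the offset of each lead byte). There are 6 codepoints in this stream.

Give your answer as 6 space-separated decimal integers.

Byte[0]=56: 1-byte ASCII. cp=U+0056
Byte[1]=F0: 4-byte lead, need 3 cont bytes. acc=0x0
Byte[2]=A9: continuation. acc=(acc<<6)|0x29=0x29
Byte[3]=97: continuation. acc=(acc<<6)|0x17=0xA57
Byte[4]=97: continuation. acc=(acc<<6)|0x17=0x295D7
Completed: cp=U+295D7 (starts at byte 1)
Byte[5]=6F: 1-byte ASCII. cp=U+006F
Byte[6]=C6: 2-byte lead, need 1 cont bytes. acc=0x6
Byte[7]=A7: continuation. acc=(acc<<6)|0x27=0x1A7
Completed: cp=U+01A7 (starts at byte 6)
Byte[8]=24: 1-byte ASCII. cp=U+0024
Byte[9]=F0: 4-byte lead, need 3 cont bytes. acc=0x0
Byte[10]=A2: continuation. acc=(acc<<6)|0x22=0x22
Byte[11]=B5: continuation. acc=(acc<<6)|0x35=0x8B5
Byte[12]=B2: continuation. acc=(acc<<6)|0x32=0x22D72
Completed: cp=U+22D72 (starts at byte 9)

Answer: 0 1 5 6 8 9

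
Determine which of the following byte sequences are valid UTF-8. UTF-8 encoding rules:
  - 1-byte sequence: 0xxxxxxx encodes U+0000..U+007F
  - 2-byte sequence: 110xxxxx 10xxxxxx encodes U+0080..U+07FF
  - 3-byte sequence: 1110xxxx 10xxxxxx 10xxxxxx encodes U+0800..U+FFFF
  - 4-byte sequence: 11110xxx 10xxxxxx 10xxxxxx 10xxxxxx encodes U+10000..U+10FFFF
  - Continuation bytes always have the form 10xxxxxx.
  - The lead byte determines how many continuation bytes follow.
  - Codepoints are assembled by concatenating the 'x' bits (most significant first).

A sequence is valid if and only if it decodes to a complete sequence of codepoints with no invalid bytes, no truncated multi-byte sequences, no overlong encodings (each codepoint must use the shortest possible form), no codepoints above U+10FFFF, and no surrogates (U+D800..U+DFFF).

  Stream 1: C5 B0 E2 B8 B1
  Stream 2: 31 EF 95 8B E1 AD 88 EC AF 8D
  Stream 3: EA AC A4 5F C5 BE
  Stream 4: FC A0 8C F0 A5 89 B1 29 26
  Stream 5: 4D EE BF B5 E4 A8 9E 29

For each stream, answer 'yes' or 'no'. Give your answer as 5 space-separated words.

Stream 1: decodes cleanly. VALID
Stream 2: decodes cleanly. VALID
Stream 3: decodes cleanly. VALID
Stream 4: error at byte offset 0. INVALID
Stream 5: decodes cleanly. VALID

Answer: yes yes yes no yes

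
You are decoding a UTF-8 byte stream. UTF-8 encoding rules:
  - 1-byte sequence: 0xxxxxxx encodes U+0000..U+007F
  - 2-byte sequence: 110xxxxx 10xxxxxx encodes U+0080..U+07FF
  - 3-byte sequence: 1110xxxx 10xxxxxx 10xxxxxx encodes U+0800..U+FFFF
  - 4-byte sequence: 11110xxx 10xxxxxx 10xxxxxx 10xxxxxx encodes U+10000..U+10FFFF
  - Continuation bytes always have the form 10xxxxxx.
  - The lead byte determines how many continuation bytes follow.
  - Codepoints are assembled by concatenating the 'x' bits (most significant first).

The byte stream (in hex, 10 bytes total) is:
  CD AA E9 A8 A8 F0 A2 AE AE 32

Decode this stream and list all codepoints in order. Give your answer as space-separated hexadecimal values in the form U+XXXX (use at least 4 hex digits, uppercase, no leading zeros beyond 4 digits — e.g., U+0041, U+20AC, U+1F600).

Byte[0]=CD: 2-byte lead, need 1 cont bytes. acc=0xD
Byte[1]=AA: continuation. acc=(acc<<6)|0x2A=0x36A
Completed: cp=U+036A (starts at byte 0)
Byte[2]=E9: 3-byte lead, need 2 cont bytes. acc=0x9
Byte[3]=A8: continuation. acc=(acc<<6)|0x28=0x268
Byte[4]=A8: continuation. acc=(acc<<6)|0x28=0x9A28
Completed: cp=U+9A28 (starts at byte 2)
Byte[5]=F0: 4-byte lead, need 3 cont bytes. acc=0x0
Byte[6]=A2: continuation. acc=(acc<<6)|0x22=0x22
Byte[7]=AE: continuation. acc=(acc<<6)|0x2E=0x8AE
Byte[8]=AE: continuation. acc=(acc<<6)|0x2E=0x22BAE
Completed: cp=U+22BAE (starts at byte 5)
Byte[9]=32: 1-byte ASCII. cp=U+0032

Answer: U+036A U+9A28 U+22BAE U+0032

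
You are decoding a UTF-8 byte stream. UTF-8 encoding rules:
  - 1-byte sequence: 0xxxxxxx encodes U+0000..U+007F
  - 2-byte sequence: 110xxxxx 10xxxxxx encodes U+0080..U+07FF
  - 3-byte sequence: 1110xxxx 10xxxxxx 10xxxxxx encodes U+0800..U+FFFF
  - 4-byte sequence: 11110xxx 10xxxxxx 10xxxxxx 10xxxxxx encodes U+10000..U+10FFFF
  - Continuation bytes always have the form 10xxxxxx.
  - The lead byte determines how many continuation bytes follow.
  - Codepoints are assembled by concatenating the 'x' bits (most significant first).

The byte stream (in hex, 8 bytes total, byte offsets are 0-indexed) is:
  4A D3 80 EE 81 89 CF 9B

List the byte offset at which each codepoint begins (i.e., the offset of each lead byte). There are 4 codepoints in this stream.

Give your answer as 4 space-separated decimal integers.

Byte[0]=4A: 1-byte ASCII. cp=U+004A
Byte[1]=D3: 2-byte lead, need 1 cont bytes. acc=0x13
Byte[2]=80: continuation. acc=(acc<<6)|0x00=0x4C0
Completed: cp=U+04C0 (starts at byte 1)
Byte[3]=EE: 3-byte lead, need 2 cont bytes. acc=0xE
Byte[4]=81: continuation. acc=(acc<<6)|0x01=0x381
Byte[5]=89: continuation. acc=(acc<<6)|0x09=0xE049
Completed: cp=U+E049 (starts at byte 3)
Byte[6]=CF: 2-byte lead, need 1 cont bytes. acc=0xF
Byte[7]=9B: continuation. acc=(acc<<6)|0x1B=0x3DB
Completed: cp=U+03DB (starts at byte 6)

Answer: 0 1 3 6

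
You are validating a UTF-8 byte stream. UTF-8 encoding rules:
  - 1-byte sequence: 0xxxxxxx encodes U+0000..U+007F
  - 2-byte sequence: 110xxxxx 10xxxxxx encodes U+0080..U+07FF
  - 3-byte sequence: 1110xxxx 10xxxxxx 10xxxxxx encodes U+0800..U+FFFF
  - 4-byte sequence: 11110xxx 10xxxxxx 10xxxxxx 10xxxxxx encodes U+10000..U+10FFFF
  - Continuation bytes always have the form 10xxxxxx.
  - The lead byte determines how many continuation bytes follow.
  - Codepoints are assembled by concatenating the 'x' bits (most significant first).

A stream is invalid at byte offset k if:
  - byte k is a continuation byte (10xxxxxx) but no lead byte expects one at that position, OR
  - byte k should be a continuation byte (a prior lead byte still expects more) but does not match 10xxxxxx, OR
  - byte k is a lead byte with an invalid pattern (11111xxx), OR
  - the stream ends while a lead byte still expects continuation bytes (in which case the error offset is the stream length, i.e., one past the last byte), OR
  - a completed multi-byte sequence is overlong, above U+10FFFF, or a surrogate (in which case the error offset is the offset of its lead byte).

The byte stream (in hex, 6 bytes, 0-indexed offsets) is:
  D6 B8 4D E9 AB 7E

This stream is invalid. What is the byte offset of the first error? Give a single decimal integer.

Answer: 5

Derivation:
Byte[0]=D6: 2-byte lead, need 1 cont bytes. acc=0x16
Byte[1]=B8: continuation. acc=(acc<<6)|0x38=0x5B8
Completed: cp=U+05B8 (starts at byte 0)
Byte[2]=4D: 1-byte ASCII. cp=U+004D
Byte[3]=E9: 3-byte lead, need 2 cont bytes. acc=0x9
Byte[4]=AB: continuation. acc=(acc<<6)|0x2B=0x26B
Byte[5]=7E: expected 10xxxxxx continuation. INVALID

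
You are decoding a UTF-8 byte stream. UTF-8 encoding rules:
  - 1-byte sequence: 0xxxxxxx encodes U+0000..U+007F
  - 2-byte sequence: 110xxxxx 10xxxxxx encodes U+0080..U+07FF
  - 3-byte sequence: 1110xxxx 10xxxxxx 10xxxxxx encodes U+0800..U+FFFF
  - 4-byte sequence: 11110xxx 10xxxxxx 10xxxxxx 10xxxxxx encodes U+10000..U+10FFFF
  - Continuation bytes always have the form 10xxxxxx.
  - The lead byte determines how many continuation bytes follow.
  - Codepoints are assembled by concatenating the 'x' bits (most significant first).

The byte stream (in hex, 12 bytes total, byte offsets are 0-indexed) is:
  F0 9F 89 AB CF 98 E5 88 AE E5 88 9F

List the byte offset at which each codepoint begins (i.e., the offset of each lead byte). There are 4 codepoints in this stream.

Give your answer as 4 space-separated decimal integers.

Answer: 0 4 6 9

Derivation:
Byte[0]=F0: 4-byte lead, need 3 cont bytes. acc=0x0
Byte[1]=9F: continuation. acc=(acc<<6)|0x1F=0x1F
Byte[2]=89: continuation. acc=(acc<<6)|0x09=0x7C9
Byte[3]=AB: continuation. acc=(acc<<6)|0x2B=0x1F26B
Completed: cp=U+1F26B (starts at byte 0)
Byte[4]=CF: 2-byte lead, need 1 cont bytes. acc=0xF
Byte[5]=98: continuation. acc=(acc<<6)|0x18=0x3D8
Completed: cp=U+03D8 (starts at byte 4)
Byte[6]=E5: 3-byte lead, need 2 cont bytes. acc=0x5
Byte[7]=88: continuation. acc=(acc<<6)|0x08=0x148
Byte[8]=AE: continuation. acc=(acc<<6)|0x2E=0x522E
Completed: cp=U+522E (starts at byte 6)
Byte[9]=E5: 3-byte lead, need 2 cont bytes. acc=0x5
Byte[10]=88: continuation. acc=(acc<<6)|0x08=0x148
Byte[11]=9F: continuation. acc=(acc<<6)|0x1F=0x521F
Completed: cp=U+521F (starts at byte 9)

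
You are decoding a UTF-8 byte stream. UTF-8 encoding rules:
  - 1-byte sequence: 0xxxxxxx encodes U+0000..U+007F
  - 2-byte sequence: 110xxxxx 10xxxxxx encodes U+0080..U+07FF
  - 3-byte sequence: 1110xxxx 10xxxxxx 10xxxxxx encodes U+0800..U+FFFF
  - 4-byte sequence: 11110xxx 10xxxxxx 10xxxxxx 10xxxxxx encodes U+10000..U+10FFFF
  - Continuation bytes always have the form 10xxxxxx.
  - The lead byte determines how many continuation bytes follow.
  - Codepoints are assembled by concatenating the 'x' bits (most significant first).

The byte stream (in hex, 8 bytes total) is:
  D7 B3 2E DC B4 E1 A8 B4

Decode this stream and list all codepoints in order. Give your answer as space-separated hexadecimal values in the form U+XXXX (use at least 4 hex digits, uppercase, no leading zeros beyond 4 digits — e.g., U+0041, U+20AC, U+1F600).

Answer: U+05F3 U+002E U+0734 U+1A34

Derivation:
Byte[0]=D7: 2-byte lead, need 1 cont bytes. acc=0x17
Byte[1]=B3: continuation. acc=(acc<<6)|0x33=0x5F3
Completed: cp=U+05F3 (starts at byte 0)
Byte[2]=2E: 1-byte ASCII. cp=U+002E
Byte[3]=DC: 2-byte lead, need 1 cont bytes. acc=0x1C
Byte[4]=B4: continuation. acc=(acc<<6)|0x34=0x734
Completed: cp=U+0734 (starts at byte 3)
Byte[5]=E1: 3-byte lead, need 2 cont bytes. acc=0x1
Byte[6]=A8: continuation. acc=(acc<<6)|0x28=0x68
Byte[7]=B4: continuation. acc=(acc<<6)|0x34=0x1A34
Completed: cp=U+1A34 (starts at byte 5)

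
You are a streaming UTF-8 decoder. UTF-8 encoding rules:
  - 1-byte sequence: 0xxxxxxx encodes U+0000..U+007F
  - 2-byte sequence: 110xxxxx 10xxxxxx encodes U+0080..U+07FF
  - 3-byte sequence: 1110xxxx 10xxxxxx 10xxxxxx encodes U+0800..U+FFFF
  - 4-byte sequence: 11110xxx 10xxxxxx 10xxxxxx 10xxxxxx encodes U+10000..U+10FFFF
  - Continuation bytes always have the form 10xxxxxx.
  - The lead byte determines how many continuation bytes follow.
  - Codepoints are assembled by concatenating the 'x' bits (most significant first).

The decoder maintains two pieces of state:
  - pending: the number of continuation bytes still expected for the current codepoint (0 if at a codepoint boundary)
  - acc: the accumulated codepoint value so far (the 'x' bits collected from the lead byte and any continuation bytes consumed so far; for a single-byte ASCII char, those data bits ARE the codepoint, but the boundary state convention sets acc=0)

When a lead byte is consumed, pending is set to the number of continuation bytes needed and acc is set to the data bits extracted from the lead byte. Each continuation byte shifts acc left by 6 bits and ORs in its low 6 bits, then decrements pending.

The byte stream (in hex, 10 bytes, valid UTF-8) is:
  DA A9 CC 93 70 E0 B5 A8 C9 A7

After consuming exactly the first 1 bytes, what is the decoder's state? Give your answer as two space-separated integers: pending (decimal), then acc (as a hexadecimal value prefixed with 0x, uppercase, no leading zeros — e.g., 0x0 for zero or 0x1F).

Answer: 1 0x1A

Derivation:
Byte[0]=DA: 2-byte lead. pending=1, acc=0x1A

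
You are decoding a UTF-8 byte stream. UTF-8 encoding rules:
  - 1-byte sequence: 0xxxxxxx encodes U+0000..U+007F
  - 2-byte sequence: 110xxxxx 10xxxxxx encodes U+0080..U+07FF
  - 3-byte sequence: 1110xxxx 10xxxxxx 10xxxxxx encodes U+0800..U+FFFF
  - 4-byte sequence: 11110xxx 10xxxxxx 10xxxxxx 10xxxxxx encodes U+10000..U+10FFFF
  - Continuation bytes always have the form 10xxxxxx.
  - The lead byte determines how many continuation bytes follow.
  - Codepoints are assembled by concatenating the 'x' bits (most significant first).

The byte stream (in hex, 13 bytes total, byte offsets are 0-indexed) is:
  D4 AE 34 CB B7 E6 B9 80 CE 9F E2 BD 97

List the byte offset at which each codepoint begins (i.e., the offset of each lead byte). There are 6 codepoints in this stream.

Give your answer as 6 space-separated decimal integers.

Answer: 0 2 3 5 8 10

Derivation:
Byte[0]=D4: 2-byte lead, need 1 cont bytes. acc=0x14
Byte[1]=AE: continuation. acc=(acc<<6)|0x2E=0x52E
Completed: cp=U+052E (starts at byte 0)
Byte[2]=34: 1-byte ASCII. cp=U+0034
Byte[3]=CB: 2-byte lead, need 1 cont bytes. acc=0xB
Byte[4]=B7: continuation. acc=(acc<<6)|0x37=0x2F7
Completed: cp=U+02F7 (starts at byte 3)
Byte[5]=E6: 3-byte lead, need 2 cont bytes. acc=0x6
Byte[6]=B9: continuation. acc=(acc<<6)|0x39=0x1B9
Byte[7]=80: continuation. acc=(acc<<6)|0x00=0x6E40
Completed: cp=U+6E40 (starts at byte 5)
Byte[8]=CE: 2-byte lead, need 1 cont bytes. acc=0xE
Byte[9]=9F: continuation. acc=(acc<<6)|0x1F=0x39F
Completed: cp=U+039F (starts at byte 8)
Byte[10]=E2: 3-byte lead, need 2 cont bytes. acc=0x2
Byte[11]=BD: continuation. acc=(acc<<6)|0x3D=0xBD
Byte[12]=97: continuation. acc=(acc<<6)|0x17=0x2F57
Completed: cp=U+2F57 (starts at byte 10)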